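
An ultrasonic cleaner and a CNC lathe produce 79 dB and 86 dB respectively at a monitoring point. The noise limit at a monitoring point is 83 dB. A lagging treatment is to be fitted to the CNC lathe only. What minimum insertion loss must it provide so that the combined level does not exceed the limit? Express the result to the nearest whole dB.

5 dB

Fixed contribution from the other source: Σ 10^(L/10) = 10^(79/10) = 7.943e+07 (79.00 dB).
The limit corresponds to 10^(83/10) = 1.995e+08; subtracting the fixed part leaves 1.201e+08 for the CNC lathe, i.e. 80.80 dB.
So the CNC lathe must be reduced from 86 to 80.80 dB: IL = 5.20 dB.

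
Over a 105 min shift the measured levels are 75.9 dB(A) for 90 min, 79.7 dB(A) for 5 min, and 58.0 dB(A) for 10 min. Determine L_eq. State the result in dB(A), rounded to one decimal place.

75.8 dB(A)

L_eq = 10·log₁₀[(1/T)·Σ tᵢ·10^(Lᵢ/10)] with T = 105 min.
Σ tᵢ·10^(Lᵢ/10) = 90·10^(75.9/10) + 5·10^(79.7/10) + 10·10^(58.0/10) = 3.974e+09.
L_eq = 10·log₁₀(3.974e+09/105) = 75.78 dB(A).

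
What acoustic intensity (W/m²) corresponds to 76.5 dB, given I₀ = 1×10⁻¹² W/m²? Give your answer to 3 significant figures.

L = 10·log₁₀(I/I₀) ⇒ I = I₀·10^(L/10) = 10⁻¹² × 10^7.65.

4.47e-05 W/m²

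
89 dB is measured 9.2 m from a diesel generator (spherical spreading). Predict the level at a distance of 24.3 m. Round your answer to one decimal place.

Spherical spreading from a point source gives a 20·log₁₀(r₂/r₁) drop.
L₂ = 89 − 20·log₁₀(24.3/9.2) = 89 − 8.436 = 80.56 dB.

80.6 dB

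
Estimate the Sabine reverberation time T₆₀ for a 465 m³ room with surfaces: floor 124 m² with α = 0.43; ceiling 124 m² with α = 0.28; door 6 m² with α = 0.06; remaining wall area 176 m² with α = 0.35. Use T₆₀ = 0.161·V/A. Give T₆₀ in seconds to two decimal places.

A = Σ Sᵢαᵢ = 124·0.43 + 124·0.28 + 6·0.06 + 176·0.35 = 150.00 m².
T₆₀ = 0.161 × 465 / 150.00 = 0.499 s.

0.50 s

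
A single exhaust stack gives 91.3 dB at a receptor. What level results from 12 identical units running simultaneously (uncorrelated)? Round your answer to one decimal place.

102.1 dB

With 12 equal, uncorrelated contributions the intensity is 12× that of one unit, giving a rise of 10·log₁₀ 12.
L_total = 91.3 + 10·log₁₀(12) = 91.3 + 10.792 = 102.09 dB.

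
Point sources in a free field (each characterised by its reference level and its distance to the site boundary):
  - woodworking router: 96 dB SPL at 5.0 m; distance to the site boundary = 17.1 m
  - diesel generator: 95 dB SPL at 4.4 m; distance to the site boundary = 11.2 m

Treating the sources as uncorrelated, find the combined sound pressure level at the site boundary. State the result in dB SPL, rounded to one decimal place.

89.2 dB SPL

First find each source's level at the receiver (point-source: −20·log₁₀(r/r_ref)), then combine on an intensity basis.
woodworking router: 96 − 20·log₁₀(17.1/5.0) = 96 − 10.68 = 85.32 dB SPL.
diesel generator: 95 − 20·log₁₀(11.2/4.4) = 95 − 8.12 = 86.88 dB SPL.
Σ 10^(L/10) = 8.284e+08 → L_total = 10·log₁₀(8.284e+08) = 89.18 dB SPL.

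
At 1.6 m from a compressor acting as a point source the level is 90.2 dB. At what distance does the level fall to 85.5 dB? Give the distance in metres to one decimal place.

Point-source spreading drops the level by 20·log₁₀(r₂/r₁); inverting, r₂/r₁ = 10^(ΔL/20).
r₂ = 1.6·10^((90.2−85.5)/20) = 1.6·10^(4.7/20) = 2.75 m.

2.7 m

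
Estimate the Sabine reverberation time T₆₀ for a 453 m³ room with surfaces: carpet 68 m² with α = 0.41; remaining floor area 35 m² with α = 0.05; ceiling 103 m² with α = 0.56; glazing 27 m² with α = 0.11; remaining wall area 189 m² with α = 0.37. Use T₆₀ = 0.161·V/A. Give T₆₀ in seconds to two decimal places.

A = Σ Sᵢαᵢ = 68·0.41 + 35·0.05 + 103·0.56 + 27·0.11 + 189·0.37 = 160.21 m².
T₆₀ = 0.161 × 453 / 160.21 = 0.455 s.

0.46 s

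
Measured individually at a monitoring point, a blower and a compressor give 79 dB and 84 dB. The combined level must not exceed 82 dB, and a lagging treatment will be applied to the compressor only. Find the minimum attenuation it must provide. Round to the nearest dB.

Everything except the compressor sums to 10^(79/10) = 7.943e+07 in linear terms, 79.00 dB.
To meet 82 dB overall, the treated compressor may contribute at most 10^(82/10) − 7.943e+07 = 7.906e+07, i.e. 78.98 dB.
So the compressor must be reduced from 84 to 78.98 dB: IL = 5.02 dB.

5 dB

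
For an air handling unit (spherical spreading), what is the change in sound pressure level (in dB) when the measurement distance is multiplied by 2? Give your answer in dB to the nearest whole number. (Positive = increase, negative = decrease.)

A point source loses 6 dB per doubling of distance; generally ΔL = −20·log₁₀(r₂/r₁).
ΔL = −20·log₁₀(2) = -6.02 dB.

-6 dB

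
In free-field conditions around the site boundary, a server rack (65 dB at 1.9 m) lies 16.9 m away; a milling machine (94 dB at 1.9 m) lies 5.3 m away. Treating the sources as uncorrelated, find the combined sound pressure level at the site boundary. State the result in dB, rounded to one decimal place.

Apply inverse-square spreading to bring every level to the receiver, then sum 10^(L/10).
server rack: 65 − 20·log₁₀(16.9/1.9) = 65 − 18.98 = 46.02 dB.
milling machine: 94 − 20·log₁₀(5.3/1.9) = 94 − 8.91 = 85.09 dB.
Σ 10^(L/10) = 3.229e+08 → L_total = 10·log₁₀(3.229e+08) = 85.09 dB.

85.1 dB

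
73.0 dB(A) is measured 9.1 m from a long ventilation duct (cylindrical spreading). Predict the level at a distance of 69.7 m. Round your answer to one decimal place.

64.2 dB(A)

Line-source attenuation: ΔL = 10·log₁₀(r₂/r₁) = 10·log₁₀(69.7/9.1) = 8.842 dB.
L₂ = 73.0 − 10·log₁₀(69.7/9.1) = 73.0 − 8.842 = 64.16 dB(A).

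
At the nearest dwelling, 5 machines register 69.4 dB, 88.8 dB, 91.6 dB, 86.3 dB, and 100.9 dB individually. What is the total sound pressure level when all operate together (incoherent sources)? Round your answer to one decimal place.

101.7 dB

Incoherent sources combine by intensity addition: L_total = 10·log₁₀(Σ 10^(L_i/10)).
Σ 10^(L/10) = 10^(69.4/10) + 10^(88.8/10) + 10^(91.6/10) + 10^(86.3/10) + 10^(100.9/10) = 1.494e+10.
L_total = 10·log₁₀(1.494e+10) = 101.74 dB.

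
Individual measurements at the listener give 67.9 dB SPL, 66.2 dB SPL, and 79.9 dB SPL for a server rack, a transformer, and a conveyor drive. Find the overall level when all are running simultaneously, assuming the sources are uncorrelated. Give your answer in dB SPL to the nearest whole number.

80 dB SPL

Incoherent sources combine by intensity addition: L_total = 10·log₁₀(Σ 10^(L_i/10)).
Σ 10^(L/10) = 10^(67.9/10) + 10^(66.2/10) + 10^(79.9/10) = 1.081e+08.
L_total = 10·log₁₀(1.081e+08) = 80.34 dB SPL.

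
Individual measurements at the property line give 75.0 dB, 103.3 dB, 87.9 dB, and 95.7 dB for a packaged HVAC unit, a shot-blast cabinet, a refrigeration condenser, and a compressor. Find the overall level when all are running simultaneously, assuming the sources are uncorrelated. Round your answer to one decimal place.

Incoherent sources combine by intensity addition: L_total = 10·log₁₀(Σ 10^(L_i/10)).
Σ 10^(L/10) = 10^(75.0/10) + 10^(103.3/10) + 10^(87.9/10) + 10^(95.7/10) = 2.574e+10.
L_total = 10·log₁₀(2.574e+10) = 104.11 dB.

104.1 dB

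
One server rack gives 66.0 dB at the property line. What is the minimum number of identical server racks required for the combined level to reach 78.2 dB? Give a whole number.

N identical sources give L₁ + 10·log₁₀ N, so require 10·log₁₀ N ≥ 78.2 − 66.0 = 12.2 dB.
N ≥ 10^(12.2/10) = 16.596, so N = 17.

17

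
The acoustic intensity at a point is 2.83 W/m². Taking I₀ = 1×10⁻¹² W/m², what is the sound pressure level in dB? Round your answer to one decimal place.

124.5 dB

Dividing by I₀ shifts the exponent by 12: I/I₀ = 2.83×10^12.
L = 10·(0.4518 + 12) = 124.52 dB.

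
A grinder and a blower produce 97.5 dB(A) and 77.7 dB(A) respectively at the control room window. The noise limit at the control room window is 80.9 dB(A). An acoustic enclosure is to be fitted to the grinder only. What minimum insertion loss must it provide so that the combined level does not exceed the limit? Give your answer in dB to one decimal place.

Everything except the grinder sums to 10^(77.7/10) = 5.888e+07 in linear terms, 77.70 dB(A).
To meet 80.9 dB(A) overall, the treated grinder may contribute at most 10^(80.9/10) − 5.888e+07 = 6.414e+07, i.e. 78.07 dB(A).
Required insertion loss = 97.5 − 78.07 = 19.43 dB.

19.4 dB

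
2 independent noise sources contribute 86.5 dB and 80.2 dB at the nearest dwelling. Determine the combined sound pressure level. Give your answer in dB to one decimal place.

87.4 dB

For uncorrelated sources the intensities add, so convert each level to linear form, sum, and take 10·log₁₀ of the total.
Σ 10^(L/10) = 10^(86.5/10) + 10^(80.2/10) = 5.514e+08.
L_total = 10·log₁₀(5.514e+08) = 87.41 dB.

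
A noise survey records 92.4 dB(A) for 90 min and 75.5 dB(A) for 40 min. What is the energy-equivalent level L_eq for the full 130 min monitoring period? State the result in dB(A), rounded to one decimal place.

L_eq = 10·log₁₀[(1/T)·Σ tᵢ·10^(Lᵢ/10)] with T = 130 min.
Σ tᵢ·10^(Lᵢ/10) = 90·10^(92.4/10) + 40·10^(75.5/10) = 1.578e+11.
L_eq = 10·log₁₀(1.578e+11/130) = 90.84 dB(A).

90.8 dB(A)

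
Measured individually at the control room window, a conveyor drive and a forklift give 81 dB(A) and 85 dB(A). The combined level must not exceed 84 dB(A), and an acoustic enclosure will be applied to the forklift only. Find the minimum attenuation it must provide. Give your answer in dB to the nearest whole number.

4 dB

Fixed contribution from the other source: Σ 10^(L/10) = 10^(81/10) = 1.259e+08 (81.00 dB(A)).
To meet 84 dB(A) overall, the treated forklift may contribute at most 10^(84/10) − 1.259e+08 = 1.253e+08, i.e. 80.98 dB(A).
So the forklift must be reduced from 85 to 80.98 dB(A): IL = 4.02 dB.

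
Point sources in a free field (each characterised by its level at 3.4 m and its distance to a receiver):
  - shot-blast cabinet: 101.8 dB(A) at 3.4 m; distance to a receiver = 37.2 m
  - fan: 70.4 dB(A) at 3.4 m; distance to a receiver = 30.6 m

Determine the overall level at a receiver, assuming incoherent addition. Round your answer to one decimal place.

First find each source's level at the receiver (point-source: −20·log₁₀(r/r_ref)), then combine on an intensity basis.
shot-blast cabinet: 101.8 − 20·log₁₀(37.2/3.4) = 101.8 − 20.78 = 81.02 dB(A).
fan: 70.4 − 20·log₁₀(30.6/3.4) = 70.4 − 19.08 = 51.32 dB(A).
Σ 10^(L/10) = 1.266e+08 → L_total = 10·log₁₀(1.266e+08) = 81.02 dB(A).

81.0 dB(A)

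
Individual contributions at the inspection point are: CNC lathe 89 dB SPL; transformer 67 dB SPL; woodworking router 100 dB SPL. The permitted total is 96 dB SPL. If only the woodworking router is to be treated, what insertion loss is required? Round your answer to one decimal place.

Everything except the woodworking router sums to 10^(89/10) + 10^(67/10) = 7.993e+08 in linear terms, 89.03 dB SPL.
The limit corresponds to 10^(96/10) = 3.981e+09; subtracting the fixed part leaves 3.182e+09 for the woodworking router, i.e. 95.03 dB SPL.
Required insertion loss = 100 − 95.03 = 4.97 dB.

5.0 dB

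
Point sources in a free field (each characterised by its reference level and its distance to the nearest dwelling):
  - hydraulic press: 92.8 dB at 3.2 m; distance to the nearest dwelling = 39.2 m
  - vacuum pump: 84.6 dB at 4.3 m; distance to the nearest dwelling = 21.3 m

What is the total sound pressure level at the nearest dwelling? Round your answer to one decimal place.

First find each source's level at the receiver (point-source: −20·log₁₀(r/r_ref)), then combine on an intensity basis.
hydraulic press: 92.8 − 20·log₁₀(39.2/3.2) = 92.8 − 21.76 = 71.04 dB.
vacuum pump: 84.6 − 20·log₁₀(21.3/4.3) = 84.6 − 13.90 = 70.70 dB.
Σ 10^(L/10) = 2.445e+07 → L_total = 10·log₁₀(2.445e+07) = 73.88 dB.

73.9 dB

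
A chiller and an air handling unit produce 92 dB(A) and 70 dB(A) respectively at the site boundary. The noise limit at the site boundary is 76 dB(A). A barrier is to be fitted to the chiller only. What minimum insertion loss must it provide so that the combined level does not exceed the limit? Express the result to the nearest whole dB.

17 dB

Fixed contribution from the other source: Σ 10^(L/10) = 10^(70/10) = 1.000e+07 (70.00 dB(A)).
To meet 76 dB(A) overall, the treated chiller may contribute at most 10^(76/10) − 1.000e+07 = 2.981e+07, i.e. 74.74 dB(A).
So the chiller must be reduced from 92 to 74.74 dB(A): IL = 17.26 dB.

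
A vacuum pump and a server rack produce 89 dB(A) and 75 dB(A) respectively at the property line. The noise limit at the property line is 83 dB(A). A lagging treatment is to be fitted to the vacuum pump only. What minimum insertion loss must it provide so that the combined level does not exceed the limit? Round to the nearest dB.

7 dB

The untreated sources together contribute 10^(75/10) = 3.162e+07, i.e. 75.00 dB(A).
The limit corresponds to 10^(83/10) = 1.995e+08; subtracting the fixed part leaves 1.679e+08 for the vacuum pump, i.e. 82.25 dB(A).
Required insertion loss = 89 − 82.25 = 6.75 dB.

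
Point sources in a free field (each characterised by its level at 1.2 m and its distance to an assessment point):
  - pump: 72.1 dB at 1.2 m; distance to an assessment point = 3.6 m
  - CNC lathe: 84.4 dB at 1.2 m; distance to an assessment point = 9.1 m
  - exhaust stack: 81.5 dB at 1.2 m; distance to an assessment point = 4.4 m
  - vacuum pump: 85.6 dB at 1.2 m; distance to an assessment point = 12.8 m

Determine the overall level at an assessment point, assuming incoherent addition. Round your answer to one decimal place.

Propagate each source to the receiver with L = L_ref − 20·log₁₀(r/r_ref), then add intensities.
pump: 72.1 − 20·log₁₀(3.6/1.2) = 72.1 − 9.54 = 62.56 dB.
CNC lathe: 84.4 − 20·log₁₀(9.1/1.2) = 84.4 − 17.60 = 66.80 dB.
exhaust stack: 81.5 − 20·log₁₀(4.4/1.2) = 81.5 − 11.29 = 70.21 dB.
vacuum pump: 85.6 − 20·log₁₀(12.8/1.2) = 85.6 − 20.56 = 65.04 dB.
Σ 10^(L/10) = 2.029e+07 → L_total = 10·log₁₀(2.029e+07) = 73.07 dB.

73.1 dB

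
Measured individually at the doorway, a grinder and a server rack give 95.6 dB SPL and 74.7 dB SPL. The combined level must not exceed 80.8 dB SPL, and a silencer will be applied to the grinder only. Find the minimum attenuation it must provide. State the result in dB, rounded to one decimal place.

16.0 dB

Fixed contribution from the other source: Σ 10^(L/10) = 10^(74.7/10) = 2.951e+07 (74.70 dB SPL).
The limit corresponds to 10^(80.8/10) = 1.202e+08; subtracting the fixed part leaves 9.071e+07 for the grinder, i.e. 79.58 dB SPL.
So the grinder must be reduced from 95.6 to 79.58 dB SPL: IL = 16.02 dB.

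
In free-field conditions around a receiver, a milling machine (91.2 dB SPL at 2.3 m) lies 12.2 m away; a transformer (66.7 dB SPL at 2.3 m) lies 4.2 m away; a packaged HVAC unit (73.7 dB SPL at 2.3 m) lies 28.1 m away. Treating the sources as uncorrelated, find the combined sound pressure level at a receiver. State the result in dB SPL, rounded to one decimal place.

76.8 dB SPL

Propagate each source to the receiver with L = L_ref − 20·log₁₀(r/r_ref), then add intensities.
milling machine: 91.2 − 20·log₁₀(12.2/2.3) = 91.2 − 14.49 = 76.71 dB SPL.
transformer: 66.7 − 20·log₁₀(4.2/2.3) = 66.7 − 5.23 = 61.47 dB SPL.
packaged HVAC unit: 73.7 − 20·log₁₀(28.1/2.3) = 73.7 − 21.74 = 51.96 dB SPL.
Σ 10^(L/10) = 4.841e+07 → L_total = 10·log₁₀(4.841e+07) = 76.85 dB SPL.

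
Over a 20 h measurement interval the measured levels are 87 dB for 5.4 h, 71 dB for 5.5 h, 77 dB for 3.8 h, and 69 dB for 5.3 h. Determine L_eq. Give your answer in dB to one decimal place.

81.8 dB

The energy average is taken in the linear domain: L_eq = 10·log₁₀[(Σ tᵢ·10^(Lᵢ/10))/T], T = 20 h.
Σ tᵢ·10^(Lᵢ/10) = 5.4·10^(87/10) + 5.5·10^(71/10) + 3.8·10^(77/10) + 5.3·10^(69/10) = 3.008e+09.
L_eq = 10·log₁₀(3.008e+09/20) = 81.77 dB.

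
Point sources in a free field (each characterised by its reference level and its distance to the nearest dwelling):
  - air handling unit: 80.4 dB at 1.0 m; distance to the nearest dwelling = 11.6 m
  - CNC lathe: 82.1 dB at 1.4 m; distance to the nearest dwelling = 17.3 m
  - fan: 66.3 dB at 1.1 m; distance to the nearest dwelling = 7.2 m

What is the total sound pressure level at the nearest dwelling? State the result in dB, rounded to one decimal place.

63.0 dB

Propagate each source to the receiver with L = L_ref − 20·log₁₀(r/r_ref), then add intensities.
air handling unit: 80.4 − 20·log₁₀(11.6/1.0) = 80.4 − 21.29 = 59.11 dB.
CNC lathe: 82.1 − 20·log₁₀(17.3/1.4) = 82.1 − 21.84 = 60.26 dB.
fan: 66.3 − 20·log₁₀(7.2/1.1) = 66.3 − 16.32 = 49.98 dB.
Σ 10^(L/10) = 1.977e+06 → L_total = 10·log₁₀(1.977e+06) = 62.96 dB.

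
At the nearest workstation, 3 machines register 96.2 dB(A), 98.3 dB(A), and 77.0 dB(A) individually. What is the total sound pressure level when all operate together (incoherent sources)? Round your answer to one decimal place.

For uncorrelated sources the intensities add, so convert each level to linear form, sum, and take 10·log₁₀ of the total.
Σ 10^(L/10) = 10^(96.2/10) + 10^(98.3/10) + 10^(77.0/10) = 1.098e+10.
L_total = 10·log₁₀(1.098e+10) = 100.41 dB(A).

100.4 dB(A)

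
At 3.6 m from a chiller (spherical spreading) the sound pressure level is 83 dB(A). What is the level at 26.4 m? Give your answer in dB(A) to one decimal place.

65.7 dB(A)

Point-source attenuation: ΔL = 20·log₁₀(r₂/r₁) = 20·log₁₀(26.4/3.6) = 17.306 dB.
L₂ = 83 − 20·log₁₀(26.4/3.6) = 83 − 17.306 = 65.69 dB(A).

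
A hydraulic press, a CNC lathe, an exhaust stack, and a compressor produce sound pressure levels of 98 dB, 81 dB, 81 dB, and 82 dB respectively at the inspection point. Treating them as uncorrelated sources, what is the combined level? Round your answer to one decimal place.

98.3 dB

For uncorrelated sources the intensities add, so convert each level to linear form, sum, and take 10·log₁₀ of the total.
Σ 10^(L/10) = 10^(98/10) + 10^(81/10) + 10^(81/10) + 10^(82/10) = 6.720e+09.
L_total = 10·log₁₀(6.720e+09) = 98.27 dB.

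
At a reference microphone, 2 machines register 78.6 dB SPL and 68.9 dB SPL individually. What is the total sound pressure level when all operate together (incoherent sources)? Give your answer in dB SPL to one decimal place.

79.0 dB SPL

For uncorrelated sources the intensities add, so convert each level to linear form, sum, and take 10·log₁₀ of the total.
Σ 10^(L/10) = 10^(78.6/10) + 10^(68.9/10) = 8.021e+07.
L_total = 10·log₁₀(8.021e+07) = 79.04 dB SPL.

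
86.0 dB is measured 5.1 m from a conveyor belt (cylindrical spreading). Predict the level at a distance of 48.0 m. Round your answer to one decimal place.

For a line source, L₂ = L₁ − 10·log₁₀(r₂/r₁).
L₂ = 86.0 − 10·log₁₀(48.0/5.1) = 86.0 − 9.737 = 76.26 dB.

76.3 dB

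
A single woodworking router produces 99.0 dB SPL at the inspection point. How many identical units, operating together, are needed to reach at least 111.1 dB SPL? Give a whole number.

N identical sources give L₁ + 10·log₁₀ N, so require 10·log₁₀ N ≥ 111.1 − 99.0 = 12.1 dB.
N ≥ 10^(12.1/10) = 16.218, so N = 17.

17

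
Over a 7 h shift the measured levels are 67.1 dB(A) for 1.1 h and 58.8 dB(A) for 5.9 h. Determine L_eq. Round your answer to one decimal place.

61.6 dB(A)

The energy average is taken in the linear domain: L_eq = 10·log₁₀[(Σ tᵢ·10^(Lᵢ/10))/T], T = 7 h.
Σ tᵢ·10^(Lᵢ/10) = 1.1·10^(67.1/10) + 5.9·10^(58.8/10) = 1.012e+07.
L_eq = 10·log₁₀(1.012e+07/7) = 61.60 dB(A).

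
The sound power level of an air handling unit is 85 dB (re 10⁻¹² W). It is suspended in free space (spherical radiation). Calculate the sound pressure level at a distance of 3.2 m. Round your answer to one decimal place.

L_p = L_w − 10·log₁₀(4π·r²) with r = 3.2 m.
4π·r² = 128.7 m², 10·log₁₀ of that is 21.095 dB.
L_p = 85 − 21.095 = 63.90 dB.

63.9 dB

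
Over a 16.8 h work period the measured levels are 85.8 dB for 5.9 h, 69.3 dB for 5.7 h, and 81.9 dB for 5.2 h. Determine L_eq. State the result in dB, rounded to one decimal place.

82.7 dB

Weight each interval's intensity by its duration and average over T = 16.8 h:
Σ tᵢ·10^(Lᵢ/10) = 5.9·10^(85.8/10) + 5.7·10^(69.3/10) + 5.2·10^(81.9/10) = 3.097e+09.
L_eq = 10·log₁₀(3.097e+09/16.8) = 82.66 dB.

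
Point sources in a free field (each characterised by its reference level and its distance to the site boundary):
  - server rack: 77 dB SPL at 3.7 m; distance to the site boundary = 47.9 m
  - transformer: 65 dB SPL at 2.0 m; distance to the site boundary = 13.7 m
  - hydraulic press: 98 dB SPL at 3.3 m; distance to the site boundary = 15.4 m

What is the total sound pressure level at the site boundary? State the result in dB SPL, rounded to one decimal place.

First find each source's level at the receiver (point-source: −20·log₁₀(r/r_ref)), then combine on an intensity basis.
server rack: 77 − 20·log₁₀(47.9/3.7) = 77 − 22.24 = 54.76 dB SPL.
transformer: 65 − 20·log₁₀(13.7/2.0) = 65 − 16.71 = 48.29 dB SPL.
hydraulic press: 98 − 20·log₁₀(15.4/3.3) = 98 − 13.38 = 84.62 dB SPL.
Σ 10^(L/10) = 2.901e+08 → L_total = 10·log₁₀(2.901e+08) = 84.63 dB SPL.

84.6 dB SPL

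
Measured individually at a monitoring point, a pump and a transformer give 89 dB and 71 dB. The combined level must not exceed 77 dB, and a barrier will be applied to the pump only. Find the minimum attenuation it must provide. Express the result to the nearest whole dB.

Everything except the pump sums to 10^(71/10) = 1.259e+07 in linear terms, 71.00 dB.
To meet 77 dB overall, the treated pump may contribute at most 10^(77/10) − 1.259e+07 = 3.753e+07, i.e. 75.74 dB.
Required insertion loss = 89 − 75.74 = 13.26 dB.

13 dB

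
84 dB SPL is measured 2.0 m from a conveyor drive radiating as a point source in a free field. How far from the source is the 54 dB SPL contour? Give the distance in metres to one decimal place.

The 30.0 dB drop corresponds to a distance ratio of 10^(30.0/20) for a point source.
r₂ = 2.0·10^((84−54)/20) = 2.0·10^(30.0/20) = 63.25 m.

63.2 m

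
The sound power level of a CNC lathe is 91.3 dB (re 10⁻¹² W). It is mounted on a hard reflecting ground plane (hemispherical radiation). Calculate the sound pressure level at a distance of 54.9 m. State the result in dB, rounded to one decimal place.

48.5 dB

Free-field hemispherical radiation: L_p = L_w − 10·log₁₀(2π·r²), r = 54.9 m.
2π·r² = 1.894e+04 m², 10·log₁₀ of that is 42.773 dB.
L_p = 91.3 − 42.773 = 48.53 dB.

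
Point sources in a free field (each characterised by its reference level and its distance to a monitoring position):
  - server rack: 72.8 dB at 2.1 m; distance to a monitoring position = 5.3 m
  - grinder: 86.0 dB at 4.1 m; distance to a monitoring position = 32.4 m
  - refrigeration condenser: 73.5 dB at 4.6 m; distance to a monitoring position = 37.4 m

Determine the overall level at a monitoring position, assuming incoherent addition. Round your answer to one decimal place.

Apply inverse-square spreading to bring every level to the receiver, then sum 10^(L/10).
server rack: 72.8 − 20·log₁₀(5.3/2.1) = 72.8 − 8.04 = 64.76 dB.
grinder: 86.0 − 20·log₁₀(32.4/4.1) = 86.0 − 17.96 = 68.04 dB.
refrigeration condenser: 73.5 − 20·log₁₀(37.4/4.6) = 73.5 − 18.20 = 55.30 dB.
Σ 10^(L/10) = 9.705e+06 → L_total = 10·log₁₀(9.705e+06) = 69.87 dB.

69.9 dB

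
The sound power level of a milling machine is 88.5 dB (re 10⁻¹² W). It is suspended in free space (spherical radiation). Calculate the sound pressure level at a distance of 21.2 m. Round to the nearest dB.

Free-field spherical radiation: L_p = L_w − 10·log₁₀(4π·r²), r = 21.2 m.
4π·r² = 5648 m², 10·log₁₀ of that is 37.519 dB.
L_p = 88.5 − 37.519 = 50.98 dB.

51 dB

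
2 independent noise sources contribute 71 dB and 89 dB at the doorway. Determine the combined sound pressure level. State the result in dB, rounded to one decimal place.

For uncorrelated sources the intensities add, so convert each level to linear form, sum, and take 10·log₁₀ of the total.
Σ 10^(L/10) = 10^(71/10) + 10^(89/10) = 8.069e+08.
L_total = 10·log₁₀(8.069e+08) = 89.07 dB.

89.1 dB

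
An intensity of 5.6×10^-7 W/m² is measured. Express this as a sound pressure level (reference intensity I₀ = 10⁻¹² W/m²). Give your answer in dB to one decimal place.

L = 10·log₁₀(I/I₀) = 10·log₁₀(5.6×10^-7/10⁻¹²) = 10·log₁₀(5.6×10^5).
L = 10·(0.7482 + 5) = 57.48 dB.

57.5 dB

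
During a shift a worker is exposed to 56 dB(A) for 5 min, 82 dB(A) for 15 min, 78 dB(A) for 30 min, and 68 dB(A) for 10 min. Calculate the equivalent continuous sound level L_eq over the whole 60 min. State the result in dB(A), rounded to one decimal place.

The energy average is taken in the linear domain: L_eq = 10·log₁₀[(Σ tᵢ·10^(Lᵢ/10))/T], T = 60 min.
Σ tᵢ·10^(Lᵢ/10) = 5·10^(56/10) + 15·10^(82/10) + 30·10^(78/10) + 10·10^(68/10) = 4.335e+09.
L_eq = 10·log₁₀(4.335e+09/60) = 78.59 dB(A).

78.6 dB(A)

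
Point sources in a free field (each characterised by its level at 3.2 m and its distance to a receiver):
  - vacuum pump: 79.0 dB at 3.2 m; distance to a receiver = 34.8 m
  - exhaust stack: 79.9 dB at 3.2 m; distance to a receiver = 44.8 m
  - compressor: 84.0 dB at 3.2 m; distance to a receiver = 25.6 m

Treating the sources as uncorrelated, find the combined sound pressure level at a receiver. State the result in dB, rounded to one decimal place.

67.1 dB

Propagate each source to the receiver with L = L_ref − 20·log₁₀(r/r_ref), then add intensities.
vacuum pump: 79.0 − 20·log₁₀(34.8/3.2) = 79.0 − 20.73 = 58.27 dB.
exhaust stack: 79.9 − 20·log₁₀(44.8/3.2) = 79.9 − 22.92 = 56.98 dB.
compressor: 84.0 − 20·log₁₀(25.6/3.2) = 84.0 − 18.06 = 65.94 dB.
Σ 10^(L/10) = 5.095e+06 → L_total = 10·log₁₀(5.095e+06) = 67.07 dB.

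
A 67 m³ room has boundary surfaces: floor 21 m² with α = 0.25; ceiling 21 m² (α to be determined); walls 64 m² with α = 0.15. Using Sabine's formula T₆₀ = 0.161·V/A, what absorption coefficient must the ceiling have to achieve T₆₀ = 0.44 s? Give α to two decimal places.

0.46

A = 0.161·V/T₆₀ = 0.161·67/0.44 = 24.52 m² sabins.
Absorption from the other surfaces = 21·0.25 + 64·0.15 = 14.85 m², so the ceiling must supply 9.67 m² over 21 m².
α = 9.67/21 = 0.460.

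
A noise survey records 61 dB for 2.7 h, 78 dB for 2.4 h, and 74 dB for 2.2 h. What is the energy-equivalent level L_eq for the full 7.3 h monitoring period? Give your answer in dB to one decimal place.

Weight each interval's intensity by its duration and average over T = 7.3 h:
Σ tᵢ·10^(Lᵢ/10) = 2.7·10^(61/10) + 2.4·10^(78/10) + 2.2·10^(74/10) = 2.101e+08.
L_eq = 10·log₁₀(2.101e+08/7.3) = 74.59 dB.

74.6 dB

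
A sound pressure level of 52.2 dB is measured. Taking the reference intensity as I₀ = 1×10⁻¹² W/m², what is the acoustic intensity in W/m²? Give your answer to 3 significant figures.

1.66e-07 W/m²

I = I₀·10^(L/10) = 10⁻¹² × 10^(52.2/10) = 10^(-6.780).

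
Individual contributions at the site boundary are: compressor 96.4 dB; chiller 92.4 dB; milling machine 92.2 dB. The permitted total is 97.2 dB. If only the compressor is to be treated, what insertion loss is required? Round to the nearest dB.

The untreated sources together contribute 10^(92.4/10) + 10^(92.2/10) = 3.397e+09, i.e. 95.31 dB.
To meet 97.2 dB overall, the treated compressor may contribute at most 10^(97.2/10) − 3.397e+09 = 1.851e+09, i.e. 92.67 dB.
So the compressor must be reduced from 96.4 to 92.67 dB: IL = 3.73 dB.

4 dB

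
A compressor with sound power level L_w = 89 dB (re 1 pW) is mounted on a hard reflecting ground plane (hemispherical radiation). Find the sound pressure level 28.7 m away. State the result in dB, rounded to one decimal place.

The power spreads over a hemisphere of area 2π·r², so L_p = L_w − 10·log₁₀(2π·r²).
2π·r² = 5175 m², 10·log₁₀ of that is 37.139 dB.
L_p = 89 − 37.139 = 51.86 dB.

51.9 dB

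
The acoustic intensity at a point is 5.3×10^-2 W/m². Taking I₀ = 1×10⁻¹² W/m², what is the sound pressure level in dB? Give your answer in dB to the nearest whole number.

107 dB

Dividing by I₀ shifts the exponent by 12: I/I₀ = 5.3×10^10.
L = 10·(0.7243 + 10) = 107.24 dB.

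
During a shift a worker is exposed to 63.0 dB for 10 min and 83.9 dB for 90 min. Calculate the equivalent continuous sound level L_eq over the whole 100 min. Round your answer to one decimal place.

L_eq = 10·log₁₀[(1/T)·Σ tᵢ·10^(Lᵢ/10)] with T = 100 min.
Σ tᵢ·10^(Lᵢ/10) = 10·10^(63.0/10) + 90·10^(83.9/10) = 2.211e+10.
L_eq = 10·log₁₀(2.211e+10/100) = 83.45 dB.

83.4 dB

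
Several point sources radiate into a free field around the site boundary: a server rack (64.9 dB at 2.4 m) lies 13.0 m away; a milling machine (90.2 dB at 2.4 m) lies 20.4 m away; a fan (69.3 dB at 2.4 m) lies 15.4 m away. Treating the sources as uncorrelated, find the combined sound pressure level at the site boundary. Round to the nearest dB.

Apply inverse-square spreading to bring every level to the receiver, then sum 10^(L/10).
server rack: 64.9 − 20·log₁₀(13.0/2.4) = 64.9 − 14.67 = 50.23 dB.
milling machine: 90.2 − 20·log₁₀(20.4/2.4) = 90.2 − 18.59 = 71.61 dB.
fan: 69.3 − 20·log₁₀(15.4/2.4) = 69.3 − 16.15 = 53.15 dB.
Σ 10^(L/10) = 1.481e+07 → L_total = 10·log₁₀(1.481e+07) = 71.70 dB.

72 dB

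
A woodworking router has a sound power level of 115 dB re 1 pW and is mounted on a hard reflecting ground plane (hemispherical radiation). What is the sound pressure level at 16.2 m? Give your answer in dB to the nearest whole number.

83 dB

Free-field hemispherical radiation: L_p = L_w − 10·log₁₀(2π·r²), r = 16.2 m.
2π·r² = 1649 m², 10·log₁₀ of that is 32.172 dB.
L_p = 115 − 32.172 = 82.83 dB.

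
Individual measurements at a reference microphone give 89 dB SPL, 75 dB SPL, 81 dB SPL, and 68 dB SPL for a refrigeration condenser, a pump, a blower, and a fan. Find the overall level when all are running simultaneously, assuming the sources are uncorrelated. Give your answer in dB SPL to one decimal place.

Incoherent sources combine by intensity addition: L_total = 10·log₁₀(Σ 10^(L_i/10)).
Σ 10^(L/10) = 10^(89/10) + 10^(75/10) + 10^(81/10) + 10^(68/10) = 9.582e+08.
L_total = 10·log₁₀(9.582e+08) = 89.81 dB SPL.

89.8 dB SPL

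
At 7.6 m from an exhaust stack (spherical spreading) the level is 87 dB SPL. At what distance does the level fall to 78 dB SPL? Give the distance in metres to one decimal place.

21.4 m

The 9.0 dB drop corresponds to a distance ratio of 10^(9.0/20) for a point source.
r₂ = 7.6·10^((87−78)/20) = 7.6·10^(9.0/20) = 21.42 m.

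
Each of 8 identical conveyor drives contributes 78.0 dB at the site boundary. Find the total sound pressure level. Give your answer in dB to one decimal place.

N identical incoherent sources raise the level by 10·log₁₀ N.
L_total = 78.0 + 10·log₁₀(8) = 78.0 + 9.031 = 87.03 dB.

87.0 dB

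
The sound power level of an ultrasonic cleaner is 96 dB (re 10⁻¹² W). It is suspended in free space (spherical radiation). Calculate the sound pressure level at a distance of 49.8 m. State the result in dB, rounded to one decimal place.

L_p = L_w − 10·log₁₀(4π·r²) with r = 49.8 m.
4π·r² = 3.117e+04 m², 10·log₁₀ of that is 44.937 dB.
L_p = 96 − 44.937 = 51.06 dB.

51.1 dB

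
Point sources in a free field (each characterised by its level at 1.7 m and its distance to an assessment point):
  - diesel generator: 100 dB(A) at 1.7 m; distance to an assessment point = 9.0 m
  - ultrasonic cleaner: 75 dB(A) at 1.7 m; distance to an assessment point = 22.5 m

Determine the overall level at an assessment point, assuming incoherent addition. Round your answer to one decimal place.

Apply inverse-square spreading to bring every level to the receiver, then sum 10^(L/10).
diesel generator: 100 − 20·log₁₀(9.0/1.7) = 100 − 14.48 = 85.52 dB(A).
ultrasonic cleaner: 75 − 20·log₁₀(22.5/1.7) = 75 − 22.43 = 52.57 dB(A).
Σ 10^(L/10) = 3.570e+08 → L_total = 10·log₁₀(3.570e+08) = 85.53 dB(A).

85.5 dB(A)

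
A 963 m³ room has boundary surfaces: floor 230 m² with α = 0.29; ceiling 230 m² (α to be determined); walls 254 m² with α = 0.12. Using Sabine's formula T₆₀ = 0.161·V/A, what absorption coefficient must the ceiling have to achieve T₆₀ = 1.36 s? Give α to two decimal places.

0.07

Required total absorption A = 0.161·963/1.36 = 114.00 m².
Absorption from the other surfaces = 230·0.29 + 254·0.12 = 97.18 m², so the ceiling must supply 16.82 m² over 230 m².
α = 16.82/230 = 0.073.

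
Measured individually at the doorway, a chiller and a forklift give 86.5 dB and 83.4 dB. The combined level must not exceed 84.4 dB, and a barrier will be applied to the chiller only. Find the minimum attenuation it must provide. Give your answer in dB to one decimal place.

The untreated sources together contribute 10^(83.4/10) = 2.188e+08, i.e. 83.40 dB.
The limit corresponds to 10^(84.4/10) = 2.754e+08; subtracting the fixed part leaves 5.665e+07 for the chiller, i.e. 77.53 dB.
So the chiller must be reduced from 86.5 to 77.53 dB: IL = 8.97 dB.

9.0 dB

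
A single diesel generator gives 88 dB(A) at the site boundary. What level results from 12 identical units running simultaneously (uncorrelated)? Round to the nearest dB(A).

L_total = L₁ + 10·log₁₀ N for N identical incoherent sources.
L_total = 88 + 10·log₁₀(12) = 88 + 10.792 = 98.79 dB(A).

99 dB(A)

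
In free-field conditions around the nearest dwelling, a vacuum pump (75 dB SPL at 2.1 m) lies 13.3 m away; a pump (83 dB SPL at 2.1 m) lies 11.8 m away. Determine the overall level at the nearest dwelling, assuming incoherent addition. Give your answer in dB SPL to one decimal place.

First find each source's level at the receiver (point-source: −20·log₁₀(r/r_ref)), then combine on an intensity basis.
vacuum pump: 75 − 20·log₁₀(13.3/2.1) = 75 − 16.03 = 58.97 dB SPL.
pump: 83 − 20·log₁₀(11.8/2.1) = 83 − 14.99 = 68.01 dB SPL.
Σ 10^(L/10) = 7.108e+06 → L_total = 10·log₁₀(7.108e+06) = 68.52 dB SPL.

68.5 dB SPL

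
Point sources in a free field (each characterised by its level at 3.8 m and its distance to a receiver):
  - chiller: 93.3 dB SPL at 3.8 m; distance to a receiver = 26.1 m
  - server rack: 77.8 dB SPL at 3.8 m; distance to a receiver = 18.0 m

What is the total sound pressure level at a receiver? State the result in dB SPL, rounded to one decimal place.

76.8 dB SPL

Propagate each source to the receiver with L = L_ref − 20·log₁₀(r/r_ref), then add intensities.
chiller: 93.3 − 20·log₁₀(26.1/3.8) = 93.3 − 16.74 = 76.56 dB SPL.
server rack: 77.8 − 20·log₁₀(18.0/3.8) = 77.8 − 13.51 = 64.29 dB SPL.
Σ 10^(L/10) = 4.801e+07 → L_total = 10·log₁₀(4.801e+07) = 76.81 dB SPL.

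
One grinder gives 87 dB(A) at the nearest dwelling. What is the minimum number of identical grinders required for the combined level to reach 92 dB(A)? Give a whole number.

N identical sources give L₁ + 10·log₁₀ N, so require 10·log₁₀ N ≥ 92 − 87 = 5.0 dB.
N ≥ 10^(5.0/10) = 3.162, so N = 4.

4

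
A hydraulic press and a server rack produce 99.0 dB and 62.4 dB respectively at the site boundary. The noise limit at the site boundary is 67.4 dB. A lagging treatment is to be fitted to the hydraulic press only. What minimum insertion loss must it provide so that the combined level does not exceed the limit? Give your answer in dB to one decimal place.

Fixed contribution from the other source: Σ 10^(L/10) = 10^(62.4/10) = 1.738e+06 (62.40 dB).
To meet 67.4 dB overall, the treated hydraulic press may contribute at most 10^(67.4/10) − 1.738e+06 = 3.758e+06, i.e. 65.75 dB.
Required insertion loss = 99.0 − 65.75 = 33.25 dB.

33.3 dB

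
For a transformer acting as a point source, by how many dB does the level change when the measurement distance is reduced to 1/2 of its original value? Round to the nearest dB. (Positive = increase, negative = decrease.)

+6 dB

Point-source spreading: ΔL = −20·log₁₀(r₂/r₁).
ΔL = −20·log₁₀(0.5) = +6.02 dB.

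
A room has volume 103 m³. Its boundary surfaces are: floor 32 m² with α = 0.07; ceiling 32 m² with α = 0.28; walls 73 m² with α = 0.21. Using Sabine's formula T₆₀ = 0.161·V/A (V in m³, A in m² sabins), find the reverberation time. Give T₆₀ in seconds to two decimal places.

0.63 s

Summing Sᵢαᵢ: 32·0.07 + 32·0.28 + 73·0.21 = 26.53 m².
T₆₀ = 0.161 × 103 / 26.53 = 0.625 s.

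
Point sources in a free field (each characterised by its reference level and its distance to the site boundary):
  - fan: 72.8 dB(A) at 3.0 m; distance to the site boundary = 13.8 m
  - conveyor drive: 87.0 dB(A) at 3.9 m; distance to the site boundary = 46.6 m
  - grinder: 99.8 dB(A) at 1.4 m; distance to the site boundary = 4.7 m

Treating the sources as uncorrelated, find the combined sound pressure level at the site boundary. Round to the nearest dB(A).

First find each source's level at the receiver (point-source: −20·log₁₀(r/r_ref)), then combine on an intensity basis.
fan: 72.8 − 20·log₁₀(13.8/3.0) = 72.8 − 13.26 = 59.54 dB(A).
conveyor drive: 87.0 − 20·log₁₀(46.6/3.9) = 87.0 − 21.55 = 65.45 dB(A).
grinder: 99.8 − 20·log₁₀(4.7/1.4) = 99.8 − 10.52 = 89.28 dB(A).
Σ 10^(L/10) = 8.518e+08 → L_total = 10·log₁₀(8.518e+08) = 89.30 dB(A).

89 dB(A)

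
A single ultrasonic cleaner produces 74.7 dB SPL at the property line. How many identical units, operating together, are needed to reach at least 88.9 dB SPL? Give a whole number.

27

Need L₁ + 10·log₁₀ N ≥ 88.9, i.e. log₁₀ N ≥ 1.42.
N ≥ 10^(14.2/10) = 26.303, so N = 27.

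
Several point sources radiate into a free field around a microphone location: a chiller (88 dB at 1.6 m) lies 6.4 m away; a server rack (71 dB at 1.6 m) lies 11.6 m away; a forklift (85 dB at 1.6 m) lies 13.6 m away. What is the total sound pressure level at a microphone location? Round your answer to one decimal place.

76.4 dB

Propagate each source to the receiver with L = L_ref − 20·log₁₀(r/r_ref), then add intensities.
chiller: 88 − 20·log₁₀(6.4/1.6) = 88 − 12.04 = 75.96 dB.
server rack: 71 − 20·log₁₀(11.6/1.6) = 71 − 17.21 = 53.79 dB.
forklift: 85 − 20·log₁₀(13.6/1.6) = 85 − 18.59 = 66.41 dB.
Σ 10^(L/10) = 4.405e+07 → L_total = 10·log₁₀(4.405e+07) = 76.44 dB.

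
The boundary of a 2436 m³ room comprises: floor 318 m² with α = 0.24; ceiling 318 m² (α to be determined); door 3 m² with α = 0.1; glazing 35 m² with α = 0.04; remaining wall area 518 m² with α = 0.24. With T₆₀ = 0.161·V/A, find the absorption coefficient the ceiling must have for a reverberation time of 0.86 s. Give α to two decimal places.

Required total absorption A = 0.161·2436/0.86 = 456.04 m².
Absorption from the other surfaces = 318·0.24 + 3·0.1 + 35·0.04 + 518·0.24 = 202.34 m², so the ceiling must supply 253.70 m² over 318 m².
α = 253.70/318 = 0.798.

0.80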